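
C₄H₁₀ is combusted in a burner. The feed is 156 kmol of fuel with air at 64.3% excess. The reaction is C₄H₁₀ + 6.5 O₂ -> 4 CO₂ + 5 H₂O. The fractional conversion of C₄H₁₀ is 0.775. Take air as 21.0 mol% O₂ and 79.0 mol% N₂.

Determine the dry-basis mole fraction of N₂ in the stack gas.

Stoichiometric O₂ = 6.5 × 156 = 1014 kmol; O₂ fed = 1014 × 1.643 = 1666 kmol.
N₂ fed = 1666 × 79/21 = 6267 kmol.
Fuel reacted = 0.775 × 156 → ξ = 120.9 kmol.
Outlet (n = n₀ + ν ξ):
  C₄H₁₀: 156 − 1(120.9) = 35.1
  O₂: 1666 − 6.5(120.9) = 880.2
  N₂: 6267 (inert)
  CO₂: 0 + 4(120.9) = 483.6
  H₂O: 0 + 5(120.9) = 604.5
Dry total = 7666 kmol; y_N₂ (dry) = 6267 / 7666 = 0.8175.

0.818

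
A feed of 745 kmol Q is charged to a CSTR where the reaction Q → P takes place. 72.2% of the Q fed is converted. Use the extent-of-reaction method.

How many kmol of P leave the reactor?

538 kmol

Q reacted = 0.722 × 745 = 537.9 kmol; ν_Q = −1, so ξ = 537.9/1 = 537.9 kmol.
Outlet amounts (n = n₀ + ν ξ):
  Q: 745 − 1(537.9) = 207.1
  P: 0 + 1(537.9) = 537.9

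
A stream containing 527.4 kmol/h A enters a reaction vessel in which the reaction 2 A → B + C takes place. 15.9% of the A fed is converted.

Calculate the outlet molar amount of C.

41.9 kmol/h

A reacted = 0.159 × 527.4 = 83.86 kmol/h; ν_A = −2, so ξ = 83.86/2 = 41.93 kmol/h.
Outlet amounts (n = n₀ + ν ξ):
  A: 527.4 − 2(41.93) = 443.5
  B: 0 + 1(41.93) = 41.93
  C: 0 + 1(41.93) = 41.93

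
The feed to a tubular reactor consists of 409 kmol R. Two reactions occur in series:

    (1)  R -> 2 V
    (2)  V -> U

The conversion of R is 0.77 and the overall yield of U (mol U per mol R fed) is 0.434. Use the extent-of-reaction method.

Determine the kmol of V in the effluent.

Conversion of R: R consumed = 1ξ₁ = 0.77 × 409 → ξ₁ = 314.9 kmol.
Yield of U: 1ξ₂ / 409 = 0.434 → ξ₂ = 177.5 kmol.
Outlet amounts (n = n₀ + Σ ν·ξ):
  R: 409 − 1(314.9) = 94.07
  V: 0 + 2(314.9) − 1(177.5) = 452.4
  U: 0 + 1(177.5) = 177.5

452 kmol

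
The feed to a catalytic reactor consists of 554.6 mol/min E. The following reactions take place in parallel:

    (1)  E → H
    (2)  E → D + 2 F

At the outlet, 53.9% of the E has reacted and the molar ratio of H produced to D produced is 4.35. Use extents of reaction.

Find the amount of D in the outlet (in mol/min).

55.9 mol/min

Conversion of E: E consumed = 0.539 × 554.6 = 298.9 mol/min = 1ξ₁ + 1ξ₂.
Selectivity: 1ξ₁ / (1ξ₂) = 4.35 → ξ₁ = 4.35 ξ₂.
Substitute: (1·4.35 + 1) ξ₂ = 298.9 → ξ₂ = 55.87 mol/min, ξ₁ = 243.1 mol/min.
Outlet amounts (n = n₀ + Σ ν·ξ):
  E: 554.6 − 1(243.1) − 1(55.87) = 255.7
  H: 0 + 1(243.1) = 243.1
  D: 0 + 1(55.87) = 55.87
  F: 0 + 2(55.87) = 111.7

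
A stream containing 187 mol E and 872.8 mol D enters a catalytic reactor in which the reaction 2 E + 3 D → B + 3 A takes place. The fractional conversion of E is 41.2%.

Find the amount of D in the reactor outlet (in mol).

E reacted = 0.412 × 187 = 77.04 mol; ν_E = −2, so ξ = 77.04/2 = 38.52 mol.
Outlet amounts (n = n₀ + ν ξ):
  E: 187 − 2(38.52) = 110
  D: 872.8 − 3(38.52) = 757.2
  B: 0 + 1(38.52) = 38.52
  A: 0 + 3(38.52) = 115.6

757 mol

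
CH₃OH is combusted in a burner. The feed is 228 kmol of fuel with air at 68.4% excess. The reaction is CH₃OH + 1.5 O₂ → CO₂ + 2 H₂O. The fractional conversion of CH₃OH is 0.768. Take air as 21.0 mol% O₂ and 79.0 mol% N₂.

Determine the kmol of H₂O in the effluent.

Stoichiometric O₂ = 1.5 × 228 = 342 kmol; O₂ fed = 342 × 1.684 = 575.9 kmol.
N₂ fed = 575.9 × 79/21 = 2167 kmol.
Fuel reacted = 0.768 × 228 → ξ = 175.1 kmol.
Outlet (n = n₀ + ν ξ):
  CH₃OH: 228 − 1(175.1) = 52.9
  O₂: 575.9 − 1.5(175.1) = 313.3
  N₂: 2167 (inert)
  CO₂: 0 + 1(175.1) = 175.1
  H₂O: 0 + 2(175.1) = 350.2

350 kmol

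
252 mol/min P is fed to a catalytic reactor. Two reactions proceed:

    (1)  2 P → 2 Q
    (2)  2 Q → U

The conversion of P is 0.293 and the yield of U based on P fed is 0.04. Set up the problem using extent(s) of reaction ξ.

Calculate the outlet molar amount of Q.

53.7 mol/min

Conversion of P: P consumed = 2ξ₁ = 0.293 × 252 → ξ₁ = 36.92 mol/min.
Yield of U: 1ξ₂ / 252 = 0.04 → ξ₂ = 10.08 mol/min.
Outlet amounts (n = n₀ + Σ ν·ξ):
  P: 252 − 2(36.92) = 178.2
  Q: 0 + 2(36.92) − 2(10.08) = 53.68
  U: 0 + 1(10.08) = 10.08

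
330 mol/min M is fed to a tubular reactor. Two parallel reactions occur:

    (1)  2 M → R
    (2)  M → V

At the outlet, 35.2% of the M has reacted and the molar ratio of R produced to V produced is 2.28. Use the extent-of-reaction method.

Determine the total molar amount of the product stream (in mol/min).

282 mol/min

Conversion of M: M consumed = 0.352 × 330 = 116.2 mol/min = 2ξ₁ + 1ξ₂.
Selectivity: 1ξ₁ / (1ξ₂) = 2.28 → ξ₁ = 2.28 ξ₂.
Substitute: (2·2.28 + 1) ξ₂ = 116.2 → ξ₂ = 20.89 mol/min, ξ₁ = 47.63 mol/min.
Outlet amounts (n = n₀ + Σ ν·ξ):
  M: 330 − 2(47.63) − 1(20.89) = 213.8
  R: 0 + 1(47.63) = 47.63
  V: 0 + 1(20.89) = 20.89
Total out = 213.8 + 47.63 + 20.89 = 282.4 mol/min.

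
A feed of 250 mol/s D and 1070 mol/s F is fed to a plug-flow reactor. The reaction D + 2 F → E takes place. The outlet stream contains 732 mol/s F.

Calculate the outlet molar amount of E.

For F: n = n₀ − 2ξ → 732 = 1070 − 2ξ, giving ξ = 169 mol/s.
Outlet amounts (n = n₀ + ν ξ):
  D: 250 − 1(169) = 81
  F: 1070 − 2(169) = 732
  E: 0 + 1(169) = 169

169 mol/s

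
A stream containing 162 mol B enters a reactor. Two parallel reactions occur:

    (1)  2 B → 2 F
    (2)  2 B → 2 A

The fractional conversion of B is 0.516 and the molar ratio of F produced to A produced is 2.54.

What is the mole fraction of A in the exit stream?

0.146

Conversion of B: B consumed = 0.516 × 162 = 83.59 mol = 2ξ₁ + 2ξ₂.
Selectivity: 2ξ₁ / (2ξ₂) = 2.54 → ξ₁ = 2.54 ξ₂.
Substitute: (2·2.54 + 2) ξ₂ = 83.59 → ξ₂ = 11.81 mol, ξ₁ = 29.99 mol.
Outlet amounts (n = n₀ + Σ ν·ξ):
  B: 162 − 2(29.99) − 2(11.81) = 78.41
  F: 0 + 2(29.99) = 59.98
  A: 0 + 2(11.81) = 23.61
Total out = 162 mol; y_A = 23.61 / 162 = 0.1458.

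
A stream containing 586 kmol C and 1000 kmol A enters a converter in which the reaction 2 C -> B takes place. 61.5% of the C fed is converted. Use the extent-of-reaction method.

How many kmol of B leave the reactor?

C reacted = 0.615 × 586 = 360.4 kmol; ν_C = −2, so ξ = 360.4/2 = 180.2 kmol.
Outlet amounts (n = n₀ + ν ξ):
  C: 586 − 2(180.2) = 225.6
  B: 0 + 1(180.2) = 180.2
  A: 1000 (inert)

180 kmol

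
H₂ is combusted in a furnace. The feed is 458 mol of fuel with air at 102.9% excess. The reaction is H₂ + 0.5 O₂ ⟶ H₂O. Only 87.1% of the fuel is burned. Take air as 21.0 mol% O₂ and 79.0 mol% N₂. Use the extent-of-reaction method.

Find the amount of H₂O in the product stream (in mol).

399 mol

Stoichiometric O₂ = 0.5 × 458 = 229 mol; O₂ fed = 229 × 2.029 = 464.6 mol.
N₂ fed = 464.6 × 79/21 = 1748 mol.
Fuel reacted = 0.871 × 458 → ξ = 398.9 mol.
Outlet (n = n₀ + ν ξ):
  H₂: 458 − 1(398.9) = 59.08
  O₂: 464.6 − 0.5(398.9) = 265.2
  N₂: 1748 (inert)
  H₂O: 0 + 1(398.9) = 398.9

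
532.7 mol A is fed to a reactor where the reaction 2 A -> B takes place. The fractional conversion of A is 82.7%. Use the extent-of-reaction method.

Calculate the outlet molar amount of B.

A reacted = 0.827 × 532.7 = 440.5 mol; ν_A = −2, so ξ = 440.5/2 = 220.3 mol.
Outlet amounts (n = n₀ + ν ξ):
  A: 532.7 − 2(220.3) = 92.16
  B: 0 + 1(220.3) = 220.3

220 mol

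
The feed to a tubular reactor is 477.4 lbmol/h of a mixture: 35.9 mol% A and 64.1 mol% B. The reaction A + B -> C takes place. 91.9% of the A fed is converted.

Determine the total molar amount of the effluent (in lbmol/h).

A reacted = 0.919 × 171.4 = 157.5 lbmol/h; ν_A = −1, so ξ = 157.5/1 = 157.5 lbmol/h.
Outlet amounts (n = n₀ + ν ξ):
  A: 171.4 − 1(157.5) = 13.88
  B: 306 − 1(157.5) = 148.5
  C: 0 + 1(157.5) = 157.5
Total out = 13.88 + 148.5 + 157.5 = 319.9 lbmol/h.

320 lbmol/h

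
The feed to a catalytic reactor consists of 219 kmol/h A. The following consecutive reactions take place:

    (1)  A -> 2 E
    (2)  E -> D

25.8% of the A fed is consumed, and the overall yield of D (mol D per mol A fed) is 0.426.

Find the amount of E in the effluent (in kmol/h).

19.7 kmol/h

Conversion of A: A consumed = 1ξ₁ = 0.258 × 219 → ξ₁ = 56.5 kmol/h.
Yield of D: 1ξ₂ / 219 = 0.426 → ξ₂ = 93.29 kmol/h.
Outlet amounts (n = n₀ + Σ ν·ξ):
  A: 219 − 1(56.5) = 162.5
  E: 0 + 2(56.5) − 1(93.29) = 19.71
  D: 0 + 1(93.29) = 93.29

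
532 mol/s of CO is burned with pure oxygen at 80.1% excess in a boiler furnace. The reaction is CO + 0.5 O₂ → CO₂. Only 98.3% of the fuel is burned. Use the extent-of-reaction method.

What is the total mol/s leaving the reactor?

750 mol/s

Stoichiometric O₂ = 0.5 × 532 = 266 mol/s; O₂ fed = 266 × 1.801 = 479.1 mol/s.
Fuel reacted = 0.983 × 532 → ξ = 523 mol/s.
Outlet (n = n₀ + ν ξ):
  CO: 532 − 1(523) = 9.044
  O₂: 479.1 − 0.5(523) = 217.6
  CO₂: 0 + 1(523) = 523
Total out = 9.044 + 217.6 + 523 = 749.6 mol/s.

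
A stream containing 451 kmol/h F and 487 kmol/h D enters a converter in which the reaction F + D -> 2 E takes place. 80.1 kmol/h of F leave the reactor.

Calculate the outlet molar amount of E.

For F: n = n₀ − 1ξ → 80.1 = 451 − 1ξ, giving ξ = 370.9 kmol/h.
Outlet amounts (n = n₀ + ν ξ):
  F: 451 − 1(370.9) = 80.1
  D: 487 − 1(370.9) = 116.1
  E: 0 + 2(370.9) = 741.8

742 kmol/h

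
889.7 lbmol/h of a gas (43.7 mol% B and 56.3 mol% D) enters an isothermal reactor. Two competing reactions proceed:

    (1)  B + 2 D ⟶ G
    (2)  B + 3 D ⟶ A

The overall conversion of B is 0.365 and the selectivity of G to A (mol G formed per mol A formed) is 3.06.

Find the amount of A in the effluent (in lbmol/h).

35 lbmol/h

Conversion of B: B consumed = 0.365 × 388.8 = 141.9 lbmol/h = 1ξ₁ + 1ξ₂.
Selectivity: 1ξ₁ / (1ξ₂) = 3.06 → ξ₁ = 3.06 ξ₂.
Substitute: (1·3.06 + 1) ξ₂ = 141.9 → ξ₂ = 34.95 lbmol/h, ξ₁ = 107 lbmol/h.
Outlet amounts (n = n₀ + Σ ν·ξ):
  B: 388.8 − 1(107) − 1(34.95) = 246.9
  D: 500.9 − 2(107) − 3(34.95) = 182.1
  G: 0 + 1(107) = 107
  A: 0 + 1(34.95) = 34.95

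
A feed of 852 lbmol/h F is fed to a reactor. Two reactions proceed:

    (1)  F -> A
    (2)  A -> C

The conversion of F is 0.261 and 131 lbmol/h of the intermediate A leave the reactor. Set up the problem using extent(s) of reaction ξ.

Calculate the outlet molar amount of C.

Conversion of F: F consumed = 1ξ₁ = 0.261 × 852 → ξ₁ = 222.4 lbmol/h.
A balance: n_A = 0 + 1ξ₁ − 1ξ₂ = 131 → ξ₂ = (1·222.4 − 131)/1 = 91.37 lbmol/h.
Outlet amounts (n = n₀ + Σ ν·ξ):
  F: 852 − 1(222.4) = 629.6
  A: 0 + 1(222.4) − 1(91.37) = 131
  C: 0 + 1(91.37) = 91.37

91.4 lbmol/h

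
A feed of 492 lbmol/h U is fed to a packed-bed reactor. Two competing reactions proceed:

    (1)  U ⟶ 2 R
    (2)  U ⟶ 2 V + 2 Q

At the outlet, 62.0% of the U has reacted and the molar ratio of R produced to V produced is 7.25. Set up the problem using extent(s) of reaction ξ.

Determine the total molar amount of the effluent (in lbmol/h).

871 lbmol/h

Conversion of U: U consumed = 0.62 × 492 = 305 lbmol/h = 1ξ₁ + 1ξ₂.
Selectivity: 2ξ₁ / (2ξ₂) = 7.25 → ξ₁ = 7.25 ξ₂.
Substitute: (1·7.25 + 1) ξ₂ = 305 → ξ₂ = 36.97 lbmol/h, ξ₁ = 268.1 lbmol/h.
Outlet amounts (n = n₀ + Σ ν·ξ):
  U: 492 − 1(268.1) − 1(36.97) = 187
  R: 0 + 2(268.1) = 536.1
  V: 0 + 2(36.97) = 73.95
  Q: 0 + 2(36.97) = 73.95
Total out = 187 + 536.1 + 73.95 + 73.95 = 871 lbmol/h.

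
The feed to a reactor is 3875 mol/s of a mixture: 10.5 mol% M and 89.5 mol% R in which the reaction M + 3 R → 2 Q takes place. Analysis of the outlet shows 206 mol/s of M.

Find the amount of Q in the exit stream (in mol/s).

402 mol/s

For M: n = n₀ − 1ξ → 206 = 406.9 − 1ξ, giving ξ = 200.9 mol/s.
Outlet amounts (n = n₀ + ν ξ):
  M: 406.9 − 1(200.9) = 206
  R: 3468 − 3(200.9) = 2866
  Q: 0 + 2(200.9) = 401.8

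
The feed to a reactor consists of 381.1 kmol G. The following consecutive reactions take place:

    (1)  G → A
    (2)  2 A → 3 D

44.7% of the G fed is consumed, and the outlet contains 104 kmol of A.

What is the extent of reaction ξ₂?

Conversion of G: G consumed = 1ξ₁ = 0.447 × 381.1 → ξ₁ = 170.4 kmol.
A balance: n_A = 0 + 1ξ₁ − 2ξ₂ = 104 → ξ₂ = (1·170.4 − 104)/2 = 33.18 kmol.
Outlet amounts (n = n₀ + Σ ν·ξ):
  G: 381.1 − 1(170.4) = 210.7
  A: 0 + 1(170.4) − 2(33.18) = 104
  D: 0 + 3(33.18) = 99.53

ξ₂ = 33.2 kmol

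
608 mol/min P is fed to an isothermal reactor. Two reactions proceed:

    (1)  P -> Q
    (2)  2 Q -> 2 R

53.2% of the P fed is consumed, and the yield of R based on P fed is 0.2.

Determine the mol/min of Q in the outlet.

202 mol/min

Conversion of P: P consumed = 1ξ₁ = 0.532 × 608 → ξ₁ = 323.5 mol/min.
Yield of R: 2ξ₂ / 608 = 0.2 → ξ₂ = 60.8 mol/min.
Outlet amounts (n = n₀ + Σ ν·ξ):
  P: 608 − 1(323.5) = 284.5
  Q: 0 + 1(323.5) − 2(60.8) = 201.9
  R: 0 + 2(60.8) = 121.6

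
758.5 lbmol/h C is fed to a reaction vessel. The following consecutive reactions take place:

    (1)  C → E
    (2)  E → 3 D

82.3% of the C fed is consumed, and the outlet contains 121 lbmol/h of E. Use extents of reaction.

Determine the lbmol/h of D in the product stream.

1510 lbmol/h

Conversion of C: C consumed = 1ξ₁ = 0.823 × 758.5 → ξ₁ = 624.2 lbmol/h.
E balance: n_E = 0 + 1ξ₁ − 1ξ₂ = 121 → ξ₂ = (1·624.2 − 121)/1 = 503.2 lbmol/h.
Outlet amounts (n = n₀ + Σ ν·ξ):
  C: 758.5 − 1(624.2) = 134.3
  E: 0 + 1(624.2) − 1(503.2) = 121
  D: 0 + 3(503.2) = 1510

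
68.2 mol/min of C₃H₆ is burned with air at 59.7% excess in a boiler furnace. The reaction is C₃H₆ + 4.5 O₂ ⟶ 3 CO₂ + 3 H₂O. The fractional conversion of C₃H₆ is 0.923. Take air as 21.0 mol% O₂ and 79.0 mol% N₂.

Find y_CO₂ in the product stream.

0.0776

Stoichiometric O₂ = 4.5 × 68.2 = 306.9 mol/min; O₂ fed = 306.9 × 1.597 = 490.1 mol/min.
N₂ fed = 490.1 × 79/21 = 1844 mol/min.
Fuel reacted = 0.923 × 68.2 → ξ = 62.95 mol/min.
Outlet (n = n₀ + ν ξ):
  C₃H₆: 68.2 − 1(62.95) = 5.251
  O₂: 490.1 − 4.5(62.95) = 206.9
  N₂: 1844 (inert)
  CO₂: 0 + 3(62.95) = 188.8
  H₂O: 0 + 3(62.95) = 188.8
Total out = 2434 mol/min; y_CO₂ = 188.8 / 2434 = 0.0776.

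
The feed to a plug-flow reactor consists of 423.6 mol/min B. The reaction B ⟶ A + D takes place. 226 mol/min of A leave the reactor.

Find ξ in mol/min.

ξ = 226 mol/min

For A: n = n₀ + 1ξ → 226 = 0 + 1ξ, giving ξ = 226 mol/min.
Outlet amounts (n = n₀ + ν ξ):
  B: 423.6 − 1(226) = 197.6
  A: 0 + 1(226) = 226
  D: 0 + 1(226) = 226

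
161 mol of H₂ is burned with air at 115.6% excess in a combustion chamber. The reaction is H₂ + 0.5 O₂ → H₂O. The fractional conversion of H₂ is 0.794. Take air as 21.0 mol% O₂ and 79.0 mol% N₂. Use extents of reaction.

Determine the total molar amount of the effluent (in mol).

Stoichiometric O₂ = 0.5 × 161 = 80.5 mol; O₂ fed = 80.5 × 2.156 = 173.6 mol.
N₂ fed = 173.6 × 79/21 = 652.9 mol.
Fuel reacted = 0.794 × 161 → ξ = 127.8 mol.
Outlet (n = n₀ + ν ξ):
  H₂: 161 − 1(127.8) = 33.17
  O₂: 173.6 − 0.5(127.8) = 109.6
  N₂: 652.9 (inert)
  H₂O: 0 + 1(127.8) = 127.8
Total out = 33.17 + 109.6 + 652.9 + 127.8 = 923.5 mol.

924 mol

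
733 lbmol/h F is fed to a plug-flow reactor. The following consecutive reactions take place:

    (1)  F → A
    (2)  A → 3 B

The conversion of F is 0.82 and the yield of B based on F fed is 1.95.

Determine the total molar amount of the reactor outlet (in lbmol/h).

1690 lbmol/h

Conversion of F: F consumed = 1ξ₁ = 0.82 × 733 → ξ₁ = 601.1 lbmol/h.
Yield of B: 3ξ₂ / 733 = 1.95 → ξ₂ = 476.4 lbmol/h.
Outlet amounts (n = n₀ + Σ ν·ξ):
  F: 733 − 1(601.1) = 131.9
  A: 0 + 1(601.1) − 1(476.4) = 124.6
  B: 0 + 3(476.4) = 1429
Total out = 131.9 + 124.6 + 1429 = 1686 lbmol/h.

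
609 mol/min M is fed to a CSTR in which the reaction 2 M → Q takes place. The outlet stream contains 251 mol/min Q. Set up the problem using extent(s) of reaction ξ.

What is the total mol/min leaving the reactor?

For Q: n = n₀ + 1ξ → 251 = 0 + 1ξ, giving ξ = 251 mol/min.
Outlet amounts (n = n₀ + ν ξ):
  M: 609 − 2(251) = 107
  Q: 0 + 1(251) = 251
Total out = 107 + 251 = 358 mol/min.

358 mol/min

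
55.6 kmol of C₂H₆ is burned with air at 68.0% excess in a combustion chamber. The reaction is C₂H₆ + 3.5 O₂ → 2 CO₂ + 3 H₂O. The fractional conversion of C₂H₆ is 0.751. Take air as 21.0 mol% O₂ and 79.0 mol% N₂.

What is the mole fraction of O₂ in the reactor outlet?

0.111

Stoichiometric O₂ = 3.5 × 55.6 = 194.6 kmol; O₂ fed = 194.6 × 1.680 = 326.9 kmol.
N₂ fed = 326.9 × 79/21 = 1230 kmol.
Fuel reacted = 0.751 × 55.6 → ξ = 41.76 kmol.
Outlet (n = n₀ + ν ξ):
  C₂H₆: 55.6 − 1(41.76) = 13.84
  O₂: 326.9 − 3.5(41.76) = 180.8
  N₂: 1230 (inert)
  CO₂: 0 + 2(41.76) = 83.51
  H₂O: 0 + 3(41.76) = 125.3
Total out = 1633 kmol; y_O₂ = 180.8 / 1633 = 0.1107.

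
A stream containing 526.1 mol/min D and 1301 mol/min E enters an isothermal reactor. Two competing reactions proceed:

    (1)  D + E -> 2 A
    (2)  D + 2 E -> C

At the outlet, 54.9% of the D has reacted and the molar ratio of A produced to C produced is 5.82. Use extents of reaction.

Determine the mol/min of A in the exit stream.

430 mol/min

Conversion of D: D consumed = 0.549 × 526.1 = 288.8 mol/min = 1ξ₁ + 1ξ₂.
Selectivity: 2ξ₁ / (1ξ₂) = 5.82 → ξ₁ = 2.91 ξ₂.
Substitute: (1·2.91 + 1) ξ₂ = 288.8 → ξ₂ = 73.87 mol/min, ξ₁ = 215 mol/min.
Outlet amounts (n = n₀ + Σ ν·ξ):
  D: 526.1 − 1(215) − 1(73.87) = 237.3
  E: 1301 − 1(215) − 2(73.87) = 938.3
  A: 0 + 2(215) = 429.9
  C: 0 + 1(73.87) = 73.87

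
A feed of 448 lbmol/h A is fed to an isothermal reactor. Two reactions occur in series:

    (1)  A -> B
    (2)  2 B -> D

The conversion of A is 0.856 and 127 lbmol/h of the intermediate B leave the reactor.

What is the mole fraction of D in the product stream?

0.401

Conversion of A: A consumed = 1ξ₁ = 0.856 × 448 → ξ₁ = 383.5 lbmol/h.
B balance: n_B = 0 + 1ξ₁ − 2ξ₂ = 127 → ξ₂ = (1·383.5 − 127)/2 = 128.2 lbmol/h.
Outlet amounts (n = n₀ + Σ ν·ξ):
  A: 448 − 1(383.5) = 64.51
  B: 0 + 1(383.5) − 2(128.2) = 127
  D: 0 + 1(128.2) = 128.2
Total out = 319.8 lbmol/h; y_D = 128.2 / 319.8 = 0.4011.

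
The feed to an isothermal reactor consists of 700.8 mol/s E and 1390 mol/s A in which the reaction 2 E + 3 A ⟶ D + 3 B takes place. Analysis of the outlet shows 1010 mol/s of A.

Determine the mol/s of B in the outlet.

For A: n = n₀ − 3ξ → 1010 = 1390 − 3ξ, giving ξ = 126.7 mol/s.
Outlet amounts (n = n₀ + ν ξ):
  E: 700.8 − 2(126.7) = 447.5
  A: 1390 − 3(126.7) = 1010
  D: 0 + 1(126.7) = 126.7
  B: 0 + 3(126.7) = 380

380 mol/s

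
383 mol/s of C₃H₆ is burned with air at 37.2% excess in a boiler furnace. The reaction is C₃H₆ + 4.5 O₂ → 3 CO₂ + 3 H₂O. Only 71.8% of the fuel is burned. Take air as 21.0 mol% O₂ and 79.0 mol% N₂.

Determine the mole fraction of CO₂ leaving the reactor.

0.07

Stoichiometric O₂ = 4.5 × 383 = 1724 mol/s; O₂ fed = 1724 × 1.372 = 2365 mol/s.
N₂ fed = 2365 × 79/21 = 8896 mol/s.
Fuel reacted = 0.718 × 383 → ξ = 275 mol/s.
Outlet (n = n₀ + ν ξ):
  C₃H₆: 383 − 1(275) = 108
  O₂: 2365 − 4.5(275) = 1127
  N₂: 8896 (inert)
  CO₂: 0 + 3(275) = 825
  H₂O: 0 + 3(275) = 825
Total out = 11780 mol/s; y_CO₂ = 825 / 11780 = 0.07003.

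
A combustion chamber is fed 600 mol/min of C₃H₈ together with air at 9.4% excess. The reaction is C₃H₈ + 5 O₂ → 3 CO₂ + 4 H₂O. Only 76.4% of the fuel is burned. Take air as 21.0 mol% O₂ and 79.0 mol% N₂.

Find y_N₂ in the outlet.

Stoichiometric O₂ = 5 × 600 = 3000 mol/min; O₂ fed = 3000 × 1.094 = 3282 mol/min.
N₂ fed = 3282 × 79/21 = 12350 mol/min.
Fuel reacted = 0.764 × 600 → ξ = 458.4 mol/min.
Outlet (n = n₀ + ν ξ):
  C₃H₈: 600 − 1(458.4) = 141.6
  O₂: 3282 − 5(458.4) = 990
  N₂: 12350 (inert)
  CO₂: 0 + 3(458.4) = 1375
  H₂O: 0 + 4(458.4) = 1834
Total out = 16690 mol/min; y_N₂ = 12350 / 16690 = 0.7399.

0.74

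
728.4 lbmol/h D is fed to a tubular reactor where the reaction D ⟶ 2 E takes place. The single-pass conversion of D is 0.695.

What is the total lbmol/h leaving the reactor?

1230 lbmol/h

D reacted = 0.695 × 728.4 = 506.2 lbmol/h; ν_D = −1, so ξ = 506.2/1 = 506.2 lbmol/h.
Outlet amounts (n = n₀ + ν ξ):
  D: 728.4 − 1(506.2) = 222.2
  E: 0 + 2(506.2) = 1012
Total out = 222.2 + 1012 = 1235 lbmol/h.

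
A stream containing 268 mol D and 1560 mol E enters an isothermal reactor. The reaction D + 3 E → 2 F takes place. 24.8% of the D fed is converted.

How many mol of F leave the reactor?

D reacted = 0.248 × 268 = 66.46 mol; ν_D = −1, so ξ = 66.46/1 = 66.46 mol.
Outlet amounts (n = n₀ + ν ξ):
  D: 268 − 1(66.46) = 201.5
  E: 1560 − 3(66.46) = 1361
  F: 0 + 2(66.46) = 132.9

133 mol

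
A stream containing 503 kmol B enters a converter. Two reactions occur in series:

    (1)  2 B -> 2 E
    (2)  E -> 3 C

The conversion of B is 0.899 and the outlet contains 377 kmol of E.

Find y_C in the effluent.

Conversion of B: B consumed = 2ξ₁ = 0.899 × 503 → ξ₁ = 226.1 kmol.
E balance: n_E = 0 + 2ξ₁ − 1ξ₂ = 377 → ξ₂ = (2·226.1 − 377)/1 = 75.2 kmol.
Outlet amounts (n = n₀ + Σ ν·ξ):
  B: 503 − 2(226.1) = 50.8
  E: 0 + 2(226.1) − 1(75.2) = 377
  C: 0 + 3(75.2) = 225.6
Total out = 653.4 kmol; y_C = 225.6 / 653.4 = 0.3453.

0.345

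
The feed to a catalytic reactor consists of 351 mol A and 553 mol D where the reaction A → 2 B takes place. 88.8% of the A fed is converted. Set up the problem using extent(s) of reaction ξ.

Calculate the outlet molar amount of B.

623 mol

A reacted = 0.888 × 351 = 311.7 mol; ν_A = −1, so ξ = 311.7/1 = 311.7 mol.
Outlet amounts (n = n₀ + ν ξ):
  A: 351 − 1(311.7) = 39.31
  B: 0 + 2(311.7) = 623.4
  D: 553 (inert)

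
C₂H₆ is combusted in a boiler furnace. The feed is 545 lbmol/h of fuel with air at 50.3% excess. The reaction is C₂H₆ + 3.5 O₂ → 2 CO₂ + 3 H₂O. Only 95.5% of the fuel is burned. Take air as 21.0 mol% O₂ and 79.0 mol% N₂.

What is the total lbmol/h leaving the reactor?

Stoichiometric O₂ = 3.5 × 545 = 1908 lbmol/h; O₂ fed = 1908 × 1.503 = 2867 lbmol/h.
N₂ fed = 2867 × 79/21 = 10790 lbmol/h.
Fuel reacted = 0.955 × 545 → ξ = 520.5 lbmol/h.
Outlet (n = n₀ + ν ξ):
  C₂H₆: 545 − 1(520.5) = 24.52
  O₂: 2867 − 3.5(520.5) = 1045
  N₂: 10790 (inert)
  CO₂: 0 + 2(520.5) = 1041
  H₂O: 0 + 3(520.5) = 1561
Total out = 24.52 + 1045 + 10790 + 1041 + 1561 = 14460 lbmol/h.

14500 lbmol/h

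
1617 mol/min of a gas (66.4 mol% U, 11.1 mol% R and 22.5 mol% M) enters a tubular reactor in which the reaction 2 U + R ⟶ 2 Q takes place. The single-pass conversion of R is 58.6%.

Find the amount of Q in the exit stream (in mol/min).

210 mol/min

R reacted = 0.586 × 179.5 = 105.2 mol/min; ν_R = −1, so ξ = 105.2/1 = 105.2 mol/min.
Outlet amounts (n = n₀ + ν ξ):
  U: 1074 − 2(105.2) = 863.3
  R: 179.5 − 1(105.2) = 74.31
  Q: 0 + 2(105.2) = 210.4
  M: 363.8 (inert)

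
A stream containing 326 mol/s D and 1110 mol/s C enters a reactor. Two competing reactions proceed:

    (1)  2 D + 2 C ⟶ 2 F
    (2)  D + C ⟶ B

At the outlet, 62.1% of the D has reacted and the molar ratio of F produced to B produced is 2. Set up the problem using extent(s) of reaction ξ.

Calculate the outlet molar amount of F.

135 mol/s

Conversion of D: D consumed = 0.621 × 326 = 202.4 mol/s = 2ξ₁ + 1ξ₂.
Selectivity: 2ξ₁ / (1ξ₂) = 2 → ξ₁ = 1 ξ₂.
Substitute: (2·1 + 1) ξ₂ = 202.4 → ξ₂ = 67.48 mol/s, ξ₁ = 67.48 mol/s.
Outlet amounts (n = n₀ + Σ ν·ξ):
  D: 326 − 2(67.48) − 1(67.48) = 123.6
  C: 1110 − 2(67.48) − 1(67.48) = 907.6
  F: 0 + 2(67.48) = 135
  B: 0 + 1(67.48) = 67.48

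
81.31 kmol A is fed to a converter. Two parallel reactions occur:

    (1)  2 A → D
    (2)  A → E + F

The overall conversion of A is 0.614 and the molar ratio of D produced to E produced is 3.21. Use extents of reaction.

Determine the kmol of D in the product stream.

21.6 kmol

Conversion of A: A consumed = 0.614 × 81.31 = 49.92 kmol = 2ξ₁ + 1ξ₂.
Selectivity: 1ξ₁ / (1ξ₂) = 3.21 → ξ₁ = 3.21 ξ₂.
Substitute: (2·3.21 + 1) ξ₂ = 49.92 → ξ₂ = 6.728 kmol, ξ₁ = 21.6 kmol.
Outlet amounts (n = n₀ + Σ ν·ξ):
  A: 81.31 − 2(21.6) − 1(6.728) = 31.39
  D: 0 + 1(21.6) = 21.6
  E: 0 + 1(6.728) = 6.728
  F: 0 + 1(6.728) = 6.728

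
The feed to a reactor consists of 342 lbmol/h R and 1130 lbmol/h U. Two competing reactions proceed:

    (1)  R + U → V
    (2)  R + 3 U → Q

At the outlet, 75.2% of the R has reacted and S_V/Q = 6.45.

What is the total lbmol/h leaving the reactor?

Conversion of R: R consumed = 0.752 × 342 = 257.2 lbmol/h = 1ξ₁ + 1ξ₂.
Selectivity: 1ξ₁ / (1ξ₂) = 6.45 → ξ₁ = 6.45 ξ₂.
Substitute: (1·6.45 + 1) ξ₂ = 257.2 → ξ₂ = 34.52 lbmol/h, ξ₁ = 222.7 lbmol/h.
Outlet amounts (n = n₀ + Σ ν·ξ):
  R: 342 − 1(222.7) − 1(34.52) = 84.82
  U: 1130 − 1(222.7) − 3(34.52) = 803.8
  V: 0 + 1(222.7) = 222.7
  Q: 0 + 1(34.52) = 34.52
Total out = 84.82 + 803.8 + 222.7 + 34.52 = 1146 lbmol/h.

1150 lbmol/h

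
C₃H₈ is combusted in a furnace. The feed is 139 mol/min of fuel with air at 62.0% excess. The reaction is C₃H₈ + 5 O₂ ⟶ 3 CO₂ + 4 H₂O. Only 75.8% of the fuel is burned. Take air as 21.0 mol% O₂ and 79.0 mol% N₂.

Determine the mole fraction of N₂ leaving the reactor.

Stoichiometric O₂ = 5 × 139 = 695 mol/min; O₂ fed = 695 × 1.620 = 1126 mol/min.
N₂ fed = 1126 × 79/21 = 4236 mol/min.
Fuel reacted = 0.758 × 139 → ξ = 105.4 mol/min.
Outlet (n = n₀ + ν ξ):
  C₃H₈: 139 − 1(105.4) = 33.64
  O₂: 1126 − 5(105.4) = 599.1
  N₂: 4236 (inert)
  CO₂: 0 + 3(105.4) = 316.1
  H₂O: 0 + 4(105.4) = 421.4
Total out = 5606 mol/min; y_N₂ = 4236 / 5606 = 0.7556.

0.756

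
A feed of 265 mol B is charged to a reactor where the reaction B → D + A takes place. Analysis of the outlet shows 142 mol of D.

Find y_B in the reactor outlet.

For D: n = n₀ + 1ξ → 142 = 0 + 1ξ, giving ξ = 142 mol.
Outlet amounts (n = n₀ + ν ξ):
  B: 265 − 1(142) = 123
  D: 0 + 1(142) = 142
  A: 0 + 1(142) = 142
Total out = 407 mol; y_B = 123 / 407 = 0.3022.

0.302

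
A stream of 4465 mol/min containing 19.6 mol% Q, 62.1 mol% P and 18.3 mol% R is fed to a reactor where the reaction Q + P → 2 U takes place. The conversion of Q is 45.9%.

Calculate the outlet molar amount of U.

Q reacted = 0.459 × 875.1 = 401.7 mol/min; ν_Q = −1, so ξ = 401.7/1 = 401.7 mol/min.
Outlet amounts (n = n₀ + ν ξ):
  Q: 875.1 − 1(401.7) = 473.5
  P: 2773 − 1(401.7) = 2371
  U: 0 + 2(401.7) = 803.4
  R: 817.1 (inert)

803 mol/min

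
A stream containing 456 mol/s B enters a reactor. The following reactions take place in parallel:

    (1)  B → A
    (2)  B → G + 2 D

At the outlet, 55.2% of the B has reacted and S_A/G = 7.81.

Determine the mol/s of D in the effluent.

57.1 mol/s

Conversion of B: B consumed = 0.552 × 456 = 251.7 mol/s = 1ξ₁ + 1ξ₂.
Selectivity: 1ξ₁ / (1ξ₂) = 7.81 → ξ₁ = 7.81 ξ₂.
Substitute: (1·7.81 + 1) ξ₂ = 251.7 → ξ₂ = 28.57 mol/s, ξ₁ = 223.1 mol/s.
Outlet amounts (n = n₀ + Σ ν·ξ):
  B: 456 − 1(223.1) − 1(28.57) = 204.3
  A: 0 + 1(223.1) = 223.1
  G: 0 + 1(28.57) = 28.57
  D: 0 + 2(28.57) = 57.14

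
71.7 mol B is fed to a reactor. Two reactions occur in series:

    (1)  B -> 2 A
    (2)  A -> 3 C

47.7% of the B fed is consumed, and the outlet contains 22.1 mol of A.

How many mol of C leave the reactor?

139 mol

Conversion of B: B consumed = 1ξ₁ = 0.477 × 71.7 → ξ₁ = 34.2 mol.
A balance: n_A = 0 + 2ξ₁ − 1ξ₂ = 22.1 → ξ₂ = (2·34.2 − 22.1)/1 = 46.3 mol.
Outlet amounts (n = n₀ + Σ ν·ξ):
  B: 71.7 − 1(34.2) = 37.5
  A: 0 + 2(34.2) − 1(46.3) = 22.1
  C: 0 + 3(46.3) = 138.9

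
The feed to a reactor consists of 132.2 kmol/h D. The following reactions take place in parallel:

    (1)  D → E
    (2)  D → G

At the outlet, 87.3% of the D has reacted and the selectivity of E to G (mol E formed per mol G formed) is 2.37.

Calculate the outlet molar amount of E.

Conversion of D: D consumed = 0.873 × 132.2 = 115.4 kmol/h = 1ξ₁ + 1ξ₂.
Selectivity: 1ξ₁ / (1ξ₂) = 2.37 → ξ₁ = 2.37 ξ₂.
Substitute: (1·2.37 + 1) ξ₂ = 115.4 → ξ₂ = 34.25 kmol/h, ξ₁ = 81.16 kmol/h.
Outlet amounts (n = n₀ + Σ ν·ξ):
  D: 132.2 − 1(81.16) − 1(34.25) = 16.79
  E: 0 + 1(81.16) = 81.16
  G: 0 + 1(34.25) = 34.25

81.2 kmol/h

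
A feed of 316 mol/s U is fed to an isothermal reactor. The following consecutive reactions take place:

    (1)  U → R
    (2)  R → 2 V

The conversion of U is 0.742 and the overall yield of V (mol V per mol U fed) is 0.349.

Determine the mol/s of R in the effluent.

179 mol/s

Conversion of U: U consumed = 1ξ₁ = 0.742 × 316 → ξ₁ = 234.5 mol/s.
Yield of V: 2ξ₂ / 316 = 0.349 → ξ₂ = 55.14 mol/s.
Outlet amounts (n = n₀ + Σ ν·ξ):
  U: 316 − 1(234.5) = 81.53
  R: 0 + 1(234.5) − 1(55.14) = 179.3
  V: 0 + 2(55.14) = 110.3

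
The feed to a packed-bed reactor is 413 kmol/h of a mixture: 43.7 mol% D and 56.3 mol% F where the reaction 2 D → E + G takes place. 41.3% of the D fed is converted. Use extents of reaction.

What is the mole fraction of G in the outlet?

0.0902

D reacted = 0.413 × 180.5 = 74.54 kmol/h; ν_D = −2, so ξ = 74.54/2 = 37.27 kmol/h.
Outlet amounts (n = n₀ + ν ξ):
  D: 180.5 − 2(37.27) = 105.9
  E: 0 + 1(37.27) = 37.27
  G: 0 + 1(37.27) = 37.27
  F: 232.5 (inert)
Total out = 413 kmol/h; y_G = 37.27 / 413 = 0.09024.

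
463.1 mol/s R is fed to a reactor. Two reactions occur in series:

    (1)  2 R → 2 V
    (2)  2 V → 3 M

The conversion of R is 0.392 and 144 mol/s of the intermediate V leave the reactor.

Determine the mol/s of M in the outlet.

56.3 mol/s

Conversion of R: R consumed = 2ξ₁ = 0.392 × 463.1 → ξ₁ = 90.77 mol/s.
V balance: n_V = 0 + 2ξ₁ − 2ξ₂ = 144 → ξ₂ = (2·90.77 − 144)/2 = 18.77 mol/s.
Outlet amounts (n = n₀ + Σ ν·ξ):
  R: 463.1 − 2(90.77) = 281.6
  V: 0 + 2(90.77) − 2(18.77) = 144
  M: 0 + 3(18.77) = 56.3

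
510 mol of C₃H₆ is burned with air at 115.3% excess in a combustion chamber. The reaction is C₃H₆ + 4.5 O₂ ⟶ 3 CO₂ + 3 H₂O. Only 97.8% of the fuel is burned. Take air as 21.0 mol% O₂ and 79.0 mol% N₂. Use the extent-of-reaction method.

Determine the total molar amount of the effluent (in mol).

Stoichiometric O₂ = 4.5 × 510 = 2295 mol; O₂ fed = 2295 × 2.153 = 4941 mol.
N₂ fed = 4941 × 79/21 = 18590 mol.
Fuel reacted = 0.978 × 510 → ξ = 498.8 mol.
Outlet (n = n₀ + ν ξ):
  C₃H₆: 510 − 1(498.8) = 11.22
  O₂: 4941 − 4.5(498.8) = 2697
  N₂: 18590 (inert)
  CO₂: 0 + 3(498.8) = 1496
  H₂O: 0 + 3(498.8) = 1496
Total out = 11.22 + 2697 + 18590 + 1496 + 1496 = 24290 mol.

24300 mol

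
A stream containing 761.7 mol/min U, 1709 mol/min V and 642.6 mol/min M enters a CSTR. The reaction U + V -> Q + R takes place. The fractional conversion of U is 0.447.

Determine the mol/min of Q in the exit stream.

U reacted = 0.447 × 761.7 = 340.5 mol/min; ν_U = −1, so ξ = 340.5/1 = 340.5 mol/min.
Outlet amounts (n = n₀ + ν ξ):
  U: 761.7 − 1(340.5) = 421.2
  V: 1709 − 1(340.5) = 1369
  Q: 0 + 1(340.5) = 340.5
  R: 0 + 1(340.5) = 340.5
  M: 642.6 (inert)

340 mol/min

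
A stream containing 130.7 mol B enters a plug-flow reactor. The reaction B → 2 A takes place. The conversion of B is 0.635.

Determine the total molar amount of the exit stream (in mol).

214 mol

B reacted = 0.635 × 130.7 = 82.99 mol; ν_B = −1, so ξ = 82.99/1 = 82.99 mol.
Outlet amounts (n = n₀ + ν ξ):
  B: 130.7 − 1(82.99) = 47.71
  A: 0 + 2(82.99) = 166
Total out = 47.71 + 166 = 213.7 mol.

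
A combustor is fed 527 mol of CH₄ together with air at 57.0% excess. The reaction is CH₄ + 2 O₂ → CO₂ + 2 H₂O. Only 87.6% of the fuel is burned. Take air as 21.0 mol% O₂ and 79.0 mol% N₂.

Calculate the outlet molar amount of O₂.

731 mol

Stoichiometric O₂ = 2 × 527 = 1054 mol; O₂ fed = 1054 × 1.570 = 1655 mol.
N₂ fed = 1655 × 79/21 = 6225 mol.
Fuel reacted = 0.876 × 527 → ξ = 461.7 mol.
Outlet (n = n₀ + ν ξ):
  CH₄: 527 − 1(461.7) = 65.35
  O₂: 1655 − 2(461.7) = 731.5
  N₂: 6225 (inert)
  CO₂: 0 + 1(461.7) = 461.7
  H₂O: 0 + 2(461.7) = 923.3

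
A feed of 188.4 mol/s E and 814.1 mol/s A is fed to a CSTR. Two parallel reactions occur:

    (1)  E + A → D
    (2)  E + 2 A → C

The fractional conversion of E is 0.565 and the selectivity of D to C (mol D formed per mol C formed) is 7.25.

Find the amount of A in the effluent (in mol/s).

695 mol/s

Conversion of E: E consumed = 0.565 × 188.4 = 106.4 mol/s = 1ξ₁ + 1ξ₂.
Selectivity: 1ξ₁ / (1ξ₂) = 7.25 → ξ₁ = 7.25 ξ₂.
Substitute: (1·7.25 + 1) ξ₂ = 106.4 → ξ₂ = 12.9 mol/s, ξ₁ = 93.54 mol/s.
Outlet amounts (n = n₀ + Σ ν·ξ):
  E: 188.4 − 1(93.54) − 1(12.9) = 81.95
  A: 814.1 − 1(93.54) − 2(12.9) = 694.8
  D: 0 + 1(93.54) = 93.54
  C: 0 + 1(12.9) = 12.9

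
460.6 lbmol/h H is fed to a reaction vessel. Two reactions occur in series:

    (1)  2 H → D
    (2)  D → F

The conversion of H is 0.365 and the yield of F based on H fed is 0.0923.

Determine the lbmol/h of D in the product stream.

Conversion of H: H consumed = 2ξ₁ = 0.365 × 460.6 → ξ₁ = 84.06 lbmol/h.
Yield of F: 1ξ₂ / 460.6 = 0.0923 → ξ₂ = 42.51 lbmol/h.
Outlet amounts (n = n₀ + Σ ν·ξ):
  H: 460.6 − 2(84.06) = 292.5
  D: 0 + 1(84.06) − 1(42.51) = 41.55
  F: 0 + 1(42.51) = 42.51

41.5 lbmol/h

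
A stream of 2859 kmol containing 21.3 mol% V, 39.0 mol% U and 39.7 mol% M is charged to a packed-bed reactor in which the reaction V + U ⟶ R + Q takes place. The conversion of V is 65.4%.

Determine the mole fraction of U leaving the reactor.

V reacted = 0.654 × 609 = 398.3 kmol; ν_V = −1, so ξ = 398.3/1 = 398.3 kmol.
Outlet amounts (n = n₀ + ν ξ):
  V: 609 − 1(398.3) = 210.7
  U: 1115 − 1(398.3) = 716.7
  R: 0 + 1(398.3) = 398.3
  Q: 0 + 1(398.3) = 398.3
  M: 1135 (inert)
Total out = 2859 kmol; y_U = 716.7 / 2859 = 0.2507.

0.251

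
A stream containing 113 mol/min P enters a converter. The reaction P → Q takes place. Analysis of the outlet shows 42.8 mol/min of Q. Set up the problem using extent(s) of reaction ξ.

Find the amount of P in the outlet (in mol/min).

70.2 mol/min

For Q: n = n₀ + 1ξ → 42.8 = 0 + 1ξ, giving ξ = 42.8 mol/min.
Outlet amounts (n = n₀ + ν ξ):
  P: 113 − 1(42.8) = 70.2
  Q: 0 + 1(42.8) = 42.8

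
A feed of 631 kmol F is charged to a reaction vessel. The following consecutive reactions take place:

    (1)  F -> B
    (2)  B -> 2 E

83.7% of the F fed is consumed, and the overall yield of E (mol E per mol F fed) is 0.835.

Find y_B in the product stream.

0.296

Conversion of F: F consumed = 1ξ₁ = 0.837 × 631 → ξ₁ = 528.1 kmol.
Yield of E: 2ξ₂ / 631 = 0.835 → ξ₂ = 263.4 kmol.
Outlet amounts (n = n₀ + Σ ν·ξ):
  F: 631 − 1(528.1) = 102.9
  B: 0 + 1(528.1) − 1(263.4) = 264.7
  E: 0 + 2(263.4) = 526.9
Total out = 894.4 kmol; y_B = 264.7 / 894.4 = 0.2959.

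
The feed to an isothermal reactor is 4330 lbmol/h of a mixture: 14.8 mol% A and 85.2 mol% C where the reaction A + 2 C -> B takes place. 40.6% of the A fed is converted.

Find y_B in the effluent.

0.0683

A reacted = 0.406 × 640.8 = 260.2 lbmol/h; ν_A = −1, so ξ = 260.2/1 = 260.2 lbmol/h.
Outlet amounts (n = n₀ + ν ξ):
  A: 640.8 − 1(260.2) = 380.7
  C: 3689 − 2(260.2) = 3169
  B: 0 + 1(260.2) = 260.2
Total out = 3810 lbmol/h; y_B = 260.2 / 3810 = 0.0683.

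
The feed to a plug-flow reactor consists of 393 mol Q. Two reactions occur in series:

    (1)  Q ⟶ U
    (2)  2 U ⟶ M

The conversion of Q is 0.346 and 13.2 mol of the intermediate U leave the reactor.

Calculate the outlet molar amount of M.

Conversion of Q: Q consumed = 1ξ₁ = 0.346 × 393 → ξ₁ = 136 mol.
U balance: n_U = 0 + 1ξ₁ − 2ξ₂ = 13.2 → ξ₂ = (1·136 − 13.2)/2 = 61.39 mol.
Outlet amounts (n = n₀ + Σ ν·ξ):
  Q: 393 − 1(136) = 257
  U: 0 + 1(136) − 2(61.39) = 13.2
  M: 0 + 1(61.39) = 61.39

61.4 mol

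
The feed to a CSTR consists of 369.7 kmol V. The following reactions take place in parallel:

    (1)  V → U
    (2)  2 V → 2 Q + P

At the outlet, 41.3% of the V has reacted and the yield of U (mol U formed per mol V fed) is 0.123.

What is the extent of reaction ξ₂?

ξ₂ = 53.6 kmol

Yield of U: 1ξ₁ / 369.7 = 0.123 → ξ₁ = 45.47 kmol.
Conversion of V: 1ξ₁ + 2ξ₂ = 0.413 × 369.7 = 152.7 → ξ₂ = 53.61 kmol.
Outlet amounts (n = n₀ + Σ ν·ξ):
  V: 369.7 − 1(45.47) − 2(53.61) = 217
  U: 0 + 1(45.47) = 45.47
  Q: 0 + 2(53.61) = 107.2
  P: 0 + 1(53.61) = 53.61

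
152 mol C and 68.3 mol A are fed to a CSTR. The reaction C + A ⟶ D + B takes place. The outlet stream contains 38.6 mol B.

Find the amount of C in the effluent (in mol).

For B: n = n₀ + 1ξ → 38.6 = 0 + 1ξ, giving ξ = 38.6 mol.
Outlet amounts (n = n₀ + ν ξ):
  C: 152 − 1(38.6) = 113.4
  A: 68.3 − 1(38.6) = 29.7
  D: 0 + 1(38.6) = 38.6
  B: 0 + 1(38.6) = 38.6

113 mol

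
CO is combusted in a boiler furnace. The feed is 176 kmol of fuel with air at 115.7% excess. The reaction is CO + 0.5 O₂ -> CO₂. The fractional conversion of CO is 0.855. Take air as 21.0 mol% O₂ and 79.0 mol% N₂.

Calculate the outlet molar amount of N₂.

714 kmol

Stoichiometric O₂ = 0.5 × 176 = 88 kmol; O₂ fed = 88 × 2.157 = 189.8 kmol.
N₂ fed = 189.8 × 79/21 = 714.1 kmol.
Fuel reacted = 0.855 × 176 → ξ = 150.5 kmol.
Outlet (n = n₀ + ν ξ):
  CO: 176 − 1(150.5) = 25.52
  O₂: 189.8 − 0.5(150.5) = 114.6
  N₂: 714.1 (inert)
  CO₂: 0 + 1(150.5) = 150.5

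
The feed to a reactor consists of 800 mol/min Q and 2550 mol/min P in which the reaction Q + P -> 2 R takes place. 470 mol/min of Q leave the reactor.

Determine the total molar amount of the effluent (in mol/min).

3350 mol/min

For Q: n = n₀ − 1ξ → 470 = 800 − 1ξ, giving ξ = 330 mol/min.
Outlet amounts (n = n₀ + ν ξ):
  Q: 800 − 1(330) = 470
  P: 2550 − 1(330) = 2220
  R: 0 + 2(330) = 660
Total out = 470 + 2220 + 660 = 3350 mol/min.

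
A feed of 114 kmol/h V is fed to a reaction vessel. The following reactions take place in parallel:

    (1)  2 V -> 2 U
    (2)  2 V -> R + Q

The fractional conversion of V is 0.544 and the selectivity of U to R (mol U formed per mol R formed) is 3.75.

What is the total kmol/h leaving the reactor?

Conversion of V: V consumed = 0.544 × 114 = 62.02 kmol/h = 2ξ₁ + 2ξ₂.
Selectivity: 2ξ₁ / (1ξ₂) = 3.75 → ξ₁ = 1.875 ξ₂.
Substitute: (2·1.875 + 2) ξ₂ = 62.02 → ξ₂ = 10.79 kmol/h, ξ₁ = 20.22 kmol/h.
Outlet amounts (n = n₀ + Σ ν·ξ):
  V: 114 − 2(20.22) − 2(10.79) = 51.98
  U: 0 + 2(20.22) = 40.45
  R: 0 + 1(10.79) = 10.79
  Q: 0 + 1(10.79) = 10.79
Total out = 51.98 + 40.45 + 10.79 + 10.79 = 114 kmol/h.

114 kmol/h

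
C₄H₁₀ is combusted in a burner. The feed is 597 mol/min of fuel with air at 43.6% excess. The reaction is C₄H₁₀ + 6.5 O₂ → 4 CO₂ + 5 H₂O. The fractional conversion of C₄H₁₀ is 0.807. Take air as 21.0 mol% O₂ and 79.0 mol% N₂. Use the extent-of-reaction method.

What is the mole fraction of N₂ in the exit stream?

0.753

Stoichiometric O₂ = 6.5 × 597 = 3880 mol/min; O₂ fed = 3880 × 1.436 = 5572 mol/min.
N₂ fed = 5572 × 79/21 = 20960 mol/min.
Fuel reacted = 0.807 × 597 → ξ = 481.8 mol/min.
Outlet (n = n₀ + ν ξ):
  C₄H₁₀: 597 − 1(481.8) = 115.2
  O₂: 5572 − 6.5(481.8) = 2441
  N₂: 20960 (inert)
  CO₂: 0 + 4(481.8) = 1927
  H₂O: 0 + 5(481.8) = 2409
Total out = 27850 mol/min; y_N₂ = 20960 / 27850 = 0.7526.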